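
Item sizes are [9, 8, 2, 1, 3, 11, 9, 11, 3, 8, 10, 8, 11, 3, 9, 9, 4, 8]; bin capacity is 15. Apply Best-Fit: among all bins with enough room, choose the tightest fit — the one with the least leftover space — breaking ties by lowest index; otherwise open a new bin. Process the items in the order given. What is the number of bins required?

9 → bin 1 (remaining 6)
8 → bin 2 (remaining 7)
2 → bin 1 (remaining 4)
1 → bin 1 (remaining 3)
3 → bin 1 (remaining 0)
11 → bin 3 (remaining 4)
9 → bin 4 (remaining 6)
11 → bin 5 (remaining 4)
3 → bin 3 (remaining 1)
8 → bin 6 (remaining 7)
10 → bin 7 (remaining 5)
8 → bin 8 (remaining 7)
11 → bin 9 (remaining 4)
3 → bin 5 (remaining 1)
9 → bin 10 (remaining 6)
9 → bin 11 (remaining 6)
4 → bin 9 (remaining 0)
8 → bin 12 (remaining 7)
Final bins: [9,2,1,3] [8] [11,3] [9] [11,3] [8] [10] [8] [11,4] [9] [9] [8].

12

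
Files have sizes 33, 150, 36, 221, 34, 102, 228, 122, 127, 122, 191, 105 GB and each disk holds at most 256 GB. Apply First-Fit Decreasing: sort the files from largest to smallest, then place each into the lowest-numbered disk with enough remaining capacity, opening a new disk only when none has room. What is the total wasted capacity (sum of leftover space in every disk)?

Sorted descending: 228, 221, 191, 150, 127, 122, 122, 105, 102, 36, 34, 33.
Put 228 GB in disk 1; 28 GB remain.
Put 221 GB in disk 2; 35 GB remain.
Put 191 GB in disk 3; 65 GB remain.
Put 150 GB in disk 4; 106 GB remain.
Put 127 GB in disk 5; 129 GB remain.
Put 122 GB in disk 5; 7 GB remain.
Put 122 GB in disk 6; 134 GB remain.
Put 105 GB in disk 4; 1 GB remain.
Put 102 GB in disk 6; 32 GB remain.
Put 36 GB in disk 3; 29 GB remain.
Put 34 GB in disk 2; 1 GB remain.
Put 33 GB in disk 7; 223 GB remain.
7 disks × 256 GB = 1792 GB; used 1471 GB; unused 321 GB.

321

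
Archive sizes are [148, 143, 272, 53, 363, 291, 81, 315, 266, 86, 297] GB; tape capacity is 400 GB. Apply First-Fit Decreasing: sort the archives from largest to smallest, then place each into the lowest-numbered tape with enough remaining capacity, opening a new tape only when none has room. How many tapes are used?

Sorted descending: 363, 315, 297, 291, 272, 266, 148, 143, 86, 81, 53.
tape 1: place 363 GB, 37 GB left
tape 2: place 315 GB, 85 GB left
tape 3: place 297 GB, 103 GB left
tape 4: place 291 GB, 109 GB left
tape 5: place 272 GB, 128 GB left
tape 6: place 266 GB, 134 GB left
tape 7: place 148 GB, 252 GB left
tape 7: place 143 GB, 109 GB left
tape 3: place 86 GB, 17 GB left
tape 2: place 81 GB, 4 GB left
tape 4: place 53 GB, 56 GB left

7 tapes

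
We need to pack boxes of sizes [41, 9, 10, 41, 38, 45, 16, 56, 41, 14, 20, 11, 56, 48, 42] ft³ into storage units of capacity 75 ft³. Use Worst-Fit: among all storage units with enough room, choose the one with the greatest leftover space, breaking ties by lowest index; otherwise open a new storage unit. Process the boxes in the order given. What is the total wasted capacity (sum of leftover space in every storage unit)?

187

41 ft³ → storage unit 1 (remaining 34 ft³)
9 ft³ → storage unit 1 (remaining 25 ft³)
10 ft³ → storage unit 1 (remaining 15 ft³)
41 ft³ → storage unit 2 (remaining 34 ft³)
38 ft³ → storage unit 3 (remaining 37 ft³)
45 ft³ → storage unit 4 (remaining 30 ft³)
16 ft³ → storage unit 3 (remaining 21 ft³)
56 ft³ → storage unit 5 (remaining 19 ft³)
41 ft³ → storage unit 6 (remaining 34 ft³)
14 ft³ → storage unit 2 (remaining 20 ft³)
20 ft³ → storage unit 6 (remaining 14 ft³)
11 ft³ → storage unit 4 (remaining 19 ft³)
56 ft³ → storage unit 7 (remaining 19 ft³)
48 ft³ → storage unit 8 (remaining 27 ft³)
42 ft³ → storage unit 9 (remaining 33 ft³)
9 storage units × 75 ft³ = 675 ft³; used 488 ft³; unused 187 ft³.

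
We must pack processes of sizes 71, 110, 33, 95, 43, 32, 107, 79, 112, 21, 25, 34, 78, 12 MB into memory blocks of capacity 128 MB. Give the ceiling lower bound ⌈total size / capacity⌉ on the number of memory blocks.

Total size = 71 + 110 + 33 + 95 + 43 + 32 + 107 + 79 + 112 + 21 + 25 + 34 + 78 + 12 = 852 MB.
⌈852 / 128⌉ = 7.

7 memory blocks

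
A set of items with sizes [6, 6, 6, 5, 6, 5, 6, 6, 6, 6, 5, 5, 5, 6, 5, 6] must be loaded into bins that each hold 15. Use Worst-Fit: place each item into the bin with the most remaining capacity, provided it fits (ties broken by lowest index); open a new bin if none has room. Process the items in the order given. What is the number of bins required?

8

6 → bin 1 (remaining 9)
6 → bin 1 (remaining 3)
6 → bin 2 (remaining 9)
5 → bin 2 (remaining 4)
6 → bin 3 (remaining 9)
5 → bin 3 (remaining 4)
6 → bin 4 (remaining 9)
6 → bin 4 (remaining 3)
6 → bin 5 (remaining 9)
6 → bin 5 (remaining 3)
5 → bin 6 (remaining 10)
5 → bin 6 (remaining 5)
5 → bin 6 (remaining 0)
6 → bin 7 (remaining 9)
5 → bin 7 (remaining 4)
6 → bin 8 (remaining 9)
Final bins: [6,6] [6,5] [6,5] [6,6] [6,6] [5,5,5] [6,5] [6].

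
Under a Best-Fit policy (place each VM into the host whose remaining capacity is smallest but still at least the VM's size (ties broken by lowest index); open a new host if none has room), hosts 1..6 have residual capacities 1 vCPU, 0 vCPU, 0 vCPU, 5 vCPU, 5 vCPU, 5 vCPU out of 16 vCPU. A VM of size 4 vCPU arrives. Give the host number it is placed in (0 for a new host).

Hosts with room: host 4 (5 vCPU), host 5 (5 vCPU), host 6 (5 vCPU).
Tightest fit is host 4 with 5 vCPU free.

4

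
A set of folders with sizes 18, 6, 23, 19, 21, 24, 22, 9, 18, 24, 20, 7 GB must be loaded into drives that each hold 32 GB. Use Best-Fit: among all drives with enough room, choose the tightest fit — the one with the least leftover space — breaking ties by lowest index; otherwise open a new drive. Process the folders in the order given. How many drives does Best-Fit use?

9

Put 18 GB in drive 1; 14 GB remain.
Put 6 GB in drive 1; 8 GB remain.
Put 23 GB in drive 2; 9 GB remain.
Put 19 GB in drive 3; 13 GB remain.
Put 21 GB in drive 4; 11 GB remain.
Put 24 GB in drive 5; 8 GB remain.
Put 22 GB in drive 6; 10 GB remain.
Put 9 GB in drive 2; 0 GB remain.
Put 18 GB in drive 7; 14 GB remain.
Put 24 GB in drive 8; 8 GB remain.
Put 20 GB in drive 9; 12 GB remain.
Put 7 GB in drive 1; 1 GB remain.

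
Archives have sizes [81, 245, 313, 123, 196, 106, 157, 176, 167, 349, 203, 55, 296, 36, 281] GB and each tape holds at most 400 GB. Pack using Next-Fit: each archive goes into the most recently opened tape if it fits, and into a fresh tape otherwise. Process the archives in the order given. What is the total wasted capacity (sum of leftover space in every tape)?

81 GB → tape 1 (remaining 319 GB)
245 GB → tape 1 (remaining 74 GB)
313 GB → tape 2 (remaining 87 GB)
123 GB → tape 3 (remaining 277 GB)
196 GB → tape 3 (remaining 81 GB)
106 GB → tape 4 (remaining 294 GB)
157 GB → tape 4 (remaining 137 GB)
176 GB → tape 5 (remaining 224 GB)
167 GB → tape 5 (remaining 57 GB)
349 GB → tape 6 (remaining 51 GB)
203 GB → tape 7 (remaining 197 GB)
55 GB → tape 7 (remaining 142 GB)
296 GB → tape 8 (remaining 104 GB)
36 GB → tape 8 (remaining 68 GB)
281 GB → tape 9 (remaining 119 GB)
9 tapes × 400 GB = 3600 GB; used 2784 GB; unused 816 GB.

816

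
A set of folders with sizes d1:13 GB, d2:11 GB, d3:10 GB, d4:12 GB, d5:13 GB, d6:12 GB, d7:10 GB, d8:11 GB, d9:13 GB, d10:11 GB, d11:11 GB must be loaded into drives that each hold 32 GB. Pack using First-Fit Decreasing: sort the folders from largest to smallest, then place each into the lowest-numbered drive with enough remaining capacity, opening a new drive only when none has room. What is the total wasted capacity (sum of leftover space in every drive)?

33

Sorted descending: 13, 13, 13, 12, 12, 11, 11, 11, 11, 10, 10.
Put 13 GB in drive 1; 19 GB remain.
Put 13 GB in drive 1; 6 GB remain.
Put 13 GB in drive 2; 19 GB remain.
Put 12 GB in drive 2; 7 GB remain.
Put 12 GB in drive 3; 20 GB remain.
Put 11 GB in drive 3; 9 GB remain.
Put 11 GB in drive 4; 21 GB remain.
Put 11 GB in drive 4; 10 GB remain.
Put 11 GB in drive 5; 21 GB remain.
Put 10 GB in drive 4; 0 GB remain.
Put 10 GB in drive 5; 11 GB remain.
5 drives × 32 GB = 160 GB; used 127 GB; unused 33 GB.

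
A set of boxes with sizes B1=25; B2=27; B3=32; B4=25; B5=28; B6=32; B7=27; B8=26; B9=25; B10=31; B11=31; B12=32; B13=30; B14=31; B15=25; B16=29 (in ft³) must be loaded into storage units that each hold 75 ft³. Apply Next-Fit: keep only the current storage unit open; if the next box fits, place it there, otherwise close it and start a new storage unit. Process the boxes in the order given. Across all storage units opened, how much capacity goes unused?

144

B1 (25 ft³) → storage unit 1 (remaining 50 ft³)
B2 (27 ft³) → storage unit 1 (remaining 23 ft³)
B3 (32 ft³) → storage unit 2 (remaining 43 ft³)
B4 (25 ft³) → storage unit 2 (remaining 18 ft³)
B5 (28 ft³) → storage unit 3 (remaining 47 ft³)
B6 (32 ft³) → storage unit 3 (remaining 15 ft³)
B7 (27 ft³) → storage unit 4 (remaining 48 ft³)
B8 (26 ft³) → storage unit 4 (remaining 22 ft³)
B9 (25 ft³) → storage unit 5 (remaining 50 ft³)
B10 (31 ft³) → storage unit 5 (remaining 19 ft³)
B11 (31 ft³) → storage unit 6 (remaining 44 ft³)
B12 (32 ft³) → storage unit 6 (remaining 12 ft³)
B13 (30 ft³) → storage unit 7 (remaining 45 ft³)
B14 (31 ft³) → storage unit 7 (remaining 14 ft³)
B15 (25 ft³) → storage unit 8 (remaining 50 ft³)
B16 (29 ft³) → storage unit 8 (remaining 21 ft³)
8 storage units × 75 ft³ = 600 ft³; used 456 ft³; unused 144 ft³.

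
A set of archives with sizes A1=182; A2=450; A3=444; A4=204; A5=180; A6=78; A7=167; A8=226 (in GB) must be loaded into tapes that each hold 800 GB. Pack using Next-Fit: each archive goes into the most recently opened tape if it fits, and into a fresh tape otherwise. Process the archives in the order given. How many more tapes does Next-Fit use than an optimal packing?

0

Next-Fit: [182,450] [444,204] [180,78,167,226] → 3 tapes.
Total size 1931 GB; any packing needs at least ⌈1931/800⌉ = 3 tapes.
So 3 is already optimal.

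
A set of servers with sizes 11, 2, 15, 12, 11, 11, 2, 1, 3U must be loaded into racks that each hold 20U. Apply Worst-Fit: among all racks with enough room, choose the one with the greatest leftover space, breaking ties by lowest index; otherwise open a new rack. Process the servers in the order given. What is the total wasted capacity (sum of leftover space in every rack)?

32

rack 1: place 11U, 9U left
rack 1: place 2U, 7U left
rack 2: place 15U, 5U left
rack 3: place 12U, 8U left
rack 4: place 11U, 9U left
rack 5: place 11U, 9U left
rack 4: place 2U, 7U left
rack 5: place 1U, 8U left
rack 3: place 3U, 5U left
5 racks × 20U = 100U; used 68U; unused 32U.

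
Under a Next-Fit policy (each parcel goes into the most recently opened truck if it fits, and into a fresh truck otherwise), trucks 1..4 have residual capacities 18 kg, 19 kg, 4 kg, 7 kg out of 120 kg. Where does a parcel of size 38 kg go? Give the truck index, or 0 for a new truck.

Next-Fit only looks at truck 4, which has 7 kg free.
38 kg does not fit, so a new truck is opened.

0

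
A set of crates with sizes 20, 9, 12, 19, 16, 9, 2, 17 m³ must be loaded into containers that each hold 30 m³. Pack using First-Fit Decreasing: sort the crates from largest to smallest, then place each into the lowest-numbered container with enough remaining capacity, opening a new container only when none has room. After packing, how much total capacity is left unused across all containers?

16

Sorted descending: 20, 19, 17, 16, 12, 9, 9, 2.
Put 20 m³ in container 1; 10 m³ remain.
Put 19 m³ in container 2; 11 m³ remain.
Put 17 m³ in container 3; 13 m³ remain.
Put 16 m³ in container 4; 14 m³ remain.
Put 12 m³ in container 3; 1 m³ remain.
Put 9 m³ in container 1; 1 m³ remain.
Put 9 m³ in container 2; 2 m³ remain.
Put 2 m³ in container 2; 0 m³ remain.
4 containers × 30 m³ = 120 m³; used 104 m³; unused 16 m³.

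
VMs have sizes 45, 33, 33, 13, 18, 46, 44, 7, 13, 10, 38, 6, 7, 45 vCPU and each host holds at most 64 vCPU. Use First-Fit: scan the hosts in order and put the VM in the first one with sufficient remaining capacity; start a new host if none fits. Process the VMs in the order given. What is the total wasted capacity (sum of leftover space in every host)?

host 1: place 45 vCPU, 19 vCPU left
host 2: place 33 vCPU, 31 vCPU left
host 3: place 33 vCPU, 31 vCPU left
host 1: place 13 vCPU, 6 vCPU left
host 2: place 18 vCPU, 13 vCPU left
host 4: place 46 vCPU, 18 vCPU left
host 5: place 44 vCPU, 20 vCPU left
host 2: place 7 vCPU, 6 vCPU left
host 3: place 13 vCPU, 18 vCPU left
host 3: place 10 vCPU, 8 vCPU left
host 6: place 38 vCPU, 26 vCPU left
host 1: place 6 vCPU, 0 vCPU left
host 3: place 7 vCPU, 1 vCPU left
host 7: place 45 vCPU, 19 vCPU left
7 hosts × 64 vCPU = 448 vCPU; used 358 vCPU; unused 90 vCPU.

90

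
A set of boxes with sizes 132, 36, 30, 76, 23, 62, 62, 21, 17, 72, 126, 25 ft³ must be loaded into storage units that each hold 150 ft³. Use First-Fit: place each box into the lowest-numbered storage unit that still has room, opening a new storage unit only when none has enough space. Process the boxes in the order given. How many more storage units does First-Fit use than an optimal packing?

First-Fit: [132,17] [36,30,76] [23,62,62] [21,72,25] [126] → 5 storage units.
Total size 682 ft³; any packing needs at least ⌈682/150⌉ = 5 storage units.
So 5 is already optimal.

0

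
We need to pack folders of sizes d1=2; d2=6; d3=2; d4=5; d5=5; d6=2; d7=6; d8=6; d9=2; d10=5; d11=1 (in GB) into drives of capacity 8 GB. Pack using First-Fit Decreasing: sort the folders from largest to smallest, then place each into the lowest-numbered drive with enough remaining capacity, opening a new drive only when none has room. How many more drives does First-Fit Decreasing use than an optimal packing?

0

First-Fit Decreasing: [6,2] [6,2] [6,2] [5,2,1] [5] [5] → 6 drives.
Total size 42 GB; any packing needs at least ⌈42/8⌉ = 6 drives.
So 6 is already optimal.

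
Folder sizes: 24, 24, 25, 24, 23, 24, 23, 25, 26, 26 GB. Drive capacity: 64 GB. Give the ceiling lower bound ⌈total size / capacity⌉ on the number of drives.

Total size = 24 + 24 + 25 + 24 + 23 + 24 + 23 + 25 + 26 + 26 = 244 GB.
⌈244 / 64⌉ = 4.

4 drives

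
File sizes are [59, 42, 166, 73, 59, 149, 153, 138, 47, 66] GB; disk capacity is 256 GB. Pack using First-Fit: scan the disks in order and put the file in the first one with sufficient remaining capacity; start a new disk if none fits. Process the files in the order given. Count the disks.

5

Put 59 GB in disk 1; 197 GB remain.
Put 42 GB in disk 1; 155 GB remain.
Put 166 GB in disk 2; 90 GB remain.
Put 73 GB in disk 1; 82 GB remain.
Put 59 GB in disk 1; 23 GB remain.
Put 149 GB in disk 3; 107 GB remain.
Put 153 GB in disk 4; 103 GB remain.
Put 138 GB in disk 5; 118 GB remain.
Put 47 GB in disk 2; 43 GB remain.
Put 66 GB in disk 3; 41 GB remain.
Final disks: [59,42,73,59] [166,47] [149,66] [153] [138].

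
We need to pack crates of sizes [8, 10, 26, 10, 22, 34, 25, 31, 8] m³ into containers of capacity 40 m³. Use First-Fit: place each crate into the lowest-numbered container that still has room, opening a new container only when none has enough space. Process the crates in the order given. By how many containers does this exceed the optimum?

First-Fit: [8,10,10,8] [26] [22] [34] [25] [31] → 6 containers.
Total size 174 m³; any packing needs at least ⌈174/40⌉ = 5 containers.
An optimal packing achieves that bound: [34] [31,8] [26,10] [25,10] [22,8] → 5 containers.
Excess: 6 − 5 = 1.

1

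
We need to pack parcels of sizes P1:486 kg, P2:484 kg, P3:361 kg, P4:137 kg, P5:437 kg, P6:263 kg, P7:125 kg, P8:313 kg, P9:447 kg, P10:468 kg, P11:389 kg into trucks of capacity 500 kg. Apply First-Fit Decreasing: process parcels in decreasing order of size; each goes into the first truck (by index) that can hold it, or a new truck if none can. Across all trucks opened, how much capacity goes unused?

Sorted descending: 486, 484, 468, 447, 437, 389, 361, 313, 263, 137, 125.
486 kg → truck 1 (remaining 14 kg)
484 kg → truck 2 (remaining 16 kg)
468 kg → truck 3 (remaining 32 kg)
447 kg → truck 4 (remaining 53 kg)
437 kg → truck 5 (remaining 63 kg)
389 kg → truck 6 (remaining 111 kg)
361 kg → truck 7 (remaining 139 kg)
313 kg → truck 8 (remaining 187 kg)
263 kg → truck 9 (remaining 237 kg)
137 kg → truck 7 (remaining 2 kg)
125 kg → truck 8 (remaining 62 kg)
9 trucks × 500 kg = 4500 kg; used 3910 kg; unused 590 kg.

590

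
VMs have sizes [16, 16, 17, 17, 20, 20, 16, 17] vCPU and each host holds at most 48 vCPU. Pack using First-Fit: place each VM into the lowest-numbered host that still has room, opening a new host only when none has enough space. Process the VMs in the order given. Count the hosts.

4

16 vCPU → host 1 (remaining 32 vCPU)
16 vCPU → host 1 (remaining 16 vCPU)
17 vCPU → host 2 (remaining 31 vCPU)
17 vCPU → host 2 (remaining 14 vCPU)
20 vCPU → host 3 (remaining 28 vCPU)
20 vCPU → host 3 (remaining 8 vCPU)
16 vCPU → host 1 (remaining 0 vCPU)
17 vCPU → host 4 (remaining 31 vCPU)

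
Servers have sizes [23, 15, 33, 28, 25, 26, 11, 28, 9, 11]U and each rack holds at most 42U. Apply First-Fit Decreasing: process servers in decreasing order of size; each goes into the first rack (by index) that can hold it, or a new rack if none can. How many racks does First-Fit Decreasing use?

6

Sorted descending: 33, 28, 28, 26, 25, 23, 15, 11, 11, 9.
rack 1: place 33U, 9U left
rack 2: place 28U, 14U left
rack 3: place 28U, 14U left
rack 4: place 26U, 16U left
rack 5: place 25U, 17U left
rack 6: place 23U, 19U left
rack 4: place 15U, 1U left
rack 2: place 11U, 3U left
rack 3: place 11U, 3U left
rack 1: place 9U, 0U left
Final racks: [33,9] [28,11] [28,11] [26,15] [25] [23].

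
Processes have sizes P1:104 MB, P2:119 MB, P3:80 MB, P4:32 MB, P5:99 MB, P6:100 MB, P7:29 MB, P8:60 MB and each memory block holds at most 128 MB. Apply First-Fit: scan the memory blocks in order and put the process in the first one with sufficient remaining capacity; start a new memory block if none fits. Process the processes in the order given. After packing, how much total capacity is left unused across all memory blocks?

145

Put P1 (104 MB) in memory block 1; 24 MB remain.
Put P2 (119 MB) in memory block 2; 9 MB remain.
Put P3 (80 MB) in memory block 3; 48 MB remain.
Put P4 (32 MB) in memory block 3; 16 MB remain.
Put P5 (99 MB) in memory block 4; 29 MB remain.
Put P6 (100 MB) in memory block 5; 28 MB remain.
Put P7 (29 MB) in memory block 4; 0 MB remain.
Put P8 (60 MB) in memory block 6; 68 MB remain.
6 memory blocks × 128 MB = 768 MB; used 623 MB; unused 145 MB.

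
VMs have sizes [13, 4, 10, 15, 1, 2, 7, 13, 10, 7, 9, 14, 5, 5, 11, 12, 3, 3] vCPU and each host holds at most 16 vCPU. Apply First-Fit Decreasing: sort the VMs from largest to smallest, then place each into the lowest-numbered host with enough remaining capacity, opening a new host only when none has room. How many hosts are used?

10

Sorted descending: 15, 14, 13, 13, 12, 11, 10, 10, 9, 7, 7, 5, 5, 4, 3, 3, 2, 1.
15 vCPU → host 1 (remaining 1 vCPU)
14 vCPU → host 2 (remaining 2 vCPU)
13 vCPU → host 3 (remaining 3 vCPU)
13 vCPU → host 4 (remaining 3 vCPU)
12 vCPU → host 5 (remaining 4 vCPU)
11 vCPU → host 6 (remaining 5 vCPU)
10 vCPU → host 7 (remaining 6 vCPU)
10 vCPU → host 8 (remaining 6 vCPU)
9 vCPU → host 9 (remaining 7 vCPU)
7 vCPU → host 9 (remaining 0 vCPU)
7 vCPU → host 10 (remaining 9 vCPU)
5 vCPU → host 6 (remaining 0 vCPU)
5 vCPU → host 7 (remaining 1 vCPU)
4 vCPU → host 5 (remaining 0 vCPU)
3 vCPU → host 3 (remaining 0 vCPU)
3 vCPU → host 4 (remaining 0 vCPU)
2 vCPU → host 2 (remaining 0 vCPU)
1 vCPU → host 1 (remaining 0 vCPU)
Final hosts: [15,1] [14,2] [13,3] [13,3] [12,4] [11,5] [10,5] [10] [9,7] [7].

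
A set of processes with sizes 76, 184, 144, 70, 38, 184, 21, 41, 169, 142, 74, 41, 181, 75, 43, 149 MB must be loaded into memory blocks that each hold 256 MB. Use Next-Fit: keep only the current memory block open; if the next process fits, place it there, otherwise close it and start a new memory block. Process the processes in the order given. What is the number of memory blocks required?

9 memory blocks

memory block 1: place 76 MB, 180 MB left
memory block 2: place 184 MB, 72 MB left
memory block 3: place 144 MB, 112 MB left
memory block 3: place 70 MB, 42 MB left
memory block 3: place 38 MB, 4 MB left
memory block 4: place 184 MB, 72 MB left
memory block 4: place 21 MB, 51 MB left
memory block 4: place 41 MB, 10 MB left
memory block 5: place 169 MB, 87 MB left
memory block 6: place 142 MB, 114 MB left
memory block 6: place 74 MB, 40 MB left
memory block 7: place 41 MB, 215 MB left
memory block 7: place 181 MB, 34 MB left
memory block 8: place 75 MB, 181 MB left
memory block 8: place 43 MB, 138 MB left
memory block 9: place 149 MB, 107 MB left
Final memory blocks: [76] [184] [144,70,38] [184,21,41] [169] [142,74] [41,181] [75,43] [149].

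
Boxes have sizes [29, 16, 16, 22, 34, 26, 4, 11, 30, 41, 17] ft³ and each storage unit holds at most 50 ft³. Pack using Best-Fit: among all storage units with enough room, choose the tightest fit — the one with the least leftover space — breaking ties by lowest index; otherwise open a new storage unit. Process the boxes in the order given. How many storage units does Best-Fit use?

29 ft³ → storage unit 1 (remaining 21 ft³)
16 ft³ → storage unit 1 (remaining 5 ft³)
16 ft³ → storage unit 2 (remaining 34 ft³)
22 ft³ → storage unit 2 (remaining 12 ft³)
34 ft³ → storage unit 3 (remaining 16 ft³)
26 ft³ → storage unit 4 (remaining 24 ft³)
4 ft³ → storage unit 1 (remaining 1 ft³)
11 ft³ → storage unit 2 (remaining 1 ft³)
30 ft³ → storage unit 5 (remaining 20 ft³)
41 ft³ → storage unit 6 (remaining 9 ft³)
17 ft³ → storage unit 5 (remaining 3 ft³)
Final storage units: [29,16,4] [16,22,11] [34] [26] [30,17] [41].

6 storage units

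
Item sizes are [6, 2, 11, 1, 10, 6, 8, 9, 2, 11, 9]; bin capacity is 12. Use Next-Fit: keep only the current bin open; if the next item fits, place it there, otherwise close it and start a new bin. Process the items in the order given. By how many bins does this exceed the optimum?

1

Next-Fit: [6,2] [11,1] [10] [6] [8] [9,2] [11] [9] → 8 bins.
Total size 75; any packing needs at least ⌈75/12⌉ = 7 bins.
An optimal packing achieves that bound: [11,1] [11] [10,2] [9,2] [9] [8] [6,6] → 7 bins.
Excess: 8 − 7 = 1.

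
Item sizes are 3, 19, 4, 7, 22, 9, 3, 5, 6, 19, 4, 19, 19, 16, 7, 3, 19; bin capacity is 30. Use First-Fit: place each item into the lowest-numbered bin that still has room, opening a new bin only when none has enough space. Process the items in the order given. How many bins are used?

3 → bin 1 (remaining 27)
19 → bin 1 (remaining 8)
4 → bin 1 (remaining 4)
7 → bin 2 (remaining 23)
22 → bin 2 (remaining 1)
9 → bin 3 (remaining 21)
3 → bin 1 (remaining 1)
5 → bin 3 (remaining 16)
6 → bin 3 (remaining 10)
19 → bin 4 (remaining 11)
4 → bin 3 (remaining 6)
19 → bin 5 (remaining 11)
19 → bin 6 (remaining 11)
16 → bin 7 (remaining 14)
7 → bin 4 (remaining 4)
3 → bin 3 (remaining 3)
19 → bin 8 (remaining 11)

8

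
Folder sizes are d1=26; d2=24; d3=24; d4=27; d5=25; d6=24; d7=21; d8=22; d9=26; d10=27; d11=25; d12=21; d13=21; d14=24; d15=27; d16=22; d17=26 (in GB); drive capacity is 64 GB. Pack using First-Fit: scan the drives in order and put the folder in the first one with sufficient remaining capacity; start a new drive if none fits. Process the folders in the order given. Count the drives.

8

drive 1: place d1 (26 GB), 38 GB left
drive 1: place d2 (24 GB), 14 GB left
drive 2: place d3 (24 GB), 40 GB left
drive 2: place d4 (27 GB), 13 GB left
drive 3: place d5 (25 GB), 39 GB left
drive 3: place d6 (24 GB), 15 GB left
drive 4: place d7 (21 GB), 43 GB left
drive 4: place d8 (22 GB), 21 GB left
drive 5: place d9 (26 GB), 38 GB left
drive 5: place d10 (27 GB), 11 GB left
drive 6: place d11 (25 GB), 39 GB left
drive 4: place d12 (21 GB), 0 GB left
drive 6: place d13 (21 GB), 18 GB left
drive 7: place d14 (24 GB), 40 GB left
drive 7: place d15 (27 GB), 13 GB left
drive 8: place d16 (22 GB), 42 GB left
drive 8: place d17 (26 GB), 16 GB left
Final drives: [26,24] [24,27] [25,24] [21,22,21] [26,27] [25,21] [24,27] [22,26].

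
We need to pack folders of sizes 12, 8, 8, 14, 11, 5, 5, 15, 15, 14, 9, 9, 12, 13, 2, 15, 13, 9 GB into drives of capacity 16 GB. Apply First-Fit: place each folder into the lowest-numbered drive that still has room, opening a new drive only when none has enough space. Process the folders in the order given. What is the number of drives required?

14

12 GB → drive 1 (remaining 4 GB)
8 GB → drive 2 (remaining 8 GB)
8 GB → drive 2 (remaining 0 GB)
14 GB → drive 3 (remaining 2 GB)
11 GB → drive 4 (remaining 5 GB)
5 GB → drive 4 (remaining 0 GB)
5 GB → drive 5 (remaining 11 GB)
15 GB → drive 6 (remaining 1 GB)
15 GB → drive 7 (remaining 1 GB)
14 GB → drive 8 (remaining 2 GB)
9 GB → drive 5 (remaining 2 GB)
9 GB → drive 9 (remaining 7 GB)
12 GB → drive 10 (remaining 4 GB)
13 GB → drive 11 (remaining 3 GB)
2 GB → drive 1 (remaining 2 GB)
15 GB → drive 12 (remaining 1 GB)
13 GB → drive 13 (remaining 3 GB)
9 GB → drive 14 (remaining 7 GB)
Final drives: [12,2] [8,8] [14] [11,5] [5,9] [15] [15] [14] [9] [12] [13] [15] [13] [9].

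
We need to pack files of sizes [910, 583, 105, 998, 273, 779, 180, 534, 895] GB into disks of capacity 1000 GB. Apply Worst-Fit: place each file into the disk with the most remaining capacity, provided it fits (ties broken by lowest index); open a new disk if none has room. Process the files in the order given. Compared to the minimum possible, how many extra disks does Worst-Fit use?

Worst-Fit: [910] [583,105,273] [998] [779,180] [534] [895] → 6 disks.
Total size 5257 GB; any packing needs at least ⌈5257/1000⌉ = 6 disks.
So 6 is already optimal.

0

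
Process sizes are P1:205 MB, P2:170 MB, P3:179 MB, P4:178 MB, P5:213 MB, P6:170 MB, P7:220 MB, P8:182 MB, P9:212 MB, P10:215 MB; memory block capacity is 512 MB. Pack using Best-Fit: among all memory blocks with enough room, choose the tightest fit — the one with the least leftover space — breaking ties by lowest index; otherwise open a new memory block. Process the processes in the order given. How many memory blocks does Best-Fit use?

5 memory blocks

P1 (205 MB) → memory block 1 (remaining 307 MB)
P2 (170 MB) → memory block 1 (remaining 137 MB)
P3 (179 MB) → memory block 2 (remaining 333 MB)
P4 (178 MB) → memory block 2 (remaining 155 MB)
P5 (213 MB) → memory block 3 (remaining 299 MB)
P6 (170 MB) → memory block 3 (remaining 129 MB)
P7 (220 MB) → memory block 4 (remaining 292 MB)
P8 (182 MB) → memory block 4 (remaining 110 MB)
P9 (212 MB) → memory block 5 (remaining 300 MB)
P10 (215 MB) → memory block 5 (remaining 85 MB)
Final memory blocks: [205,170] [179,178] [213,170] [220,182] [212,215].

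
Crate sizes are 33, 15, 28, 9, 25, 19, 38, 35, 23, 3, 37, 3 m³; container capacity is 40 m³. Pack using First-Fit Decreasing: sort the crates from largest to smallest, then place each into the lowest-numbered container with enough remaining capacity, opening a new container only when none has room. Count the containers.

8 containers

Sorted descending: 38, 37, 35, 33, 28, 25, 23, 19, 15, 9, 3, 3.
container 1: place 38 m³, 2 m³ left
container 2: place 37 m³, 3 m³ left
container 3: place 35 m³, 5 m³ left
container 4: place 33 m³, 7 m³ left
container 5: place 28 m³, 12 m³ left
container 6: place 25 m³, 15 m³ left
container 7: place 23 m³, 17 m³ left
container 8: place 19 m³, 21 m³ left
container 6: place 15 m³, 0 m³ left
container 5: place 9 m³, 3 m³ left
container 2: place 3 m³, 0 m³ left
container 3: place 3 m³, 2 m³ left
Final containers: [38] [37,3] [35,3] [33] [28,9] [25,15] [23] [19].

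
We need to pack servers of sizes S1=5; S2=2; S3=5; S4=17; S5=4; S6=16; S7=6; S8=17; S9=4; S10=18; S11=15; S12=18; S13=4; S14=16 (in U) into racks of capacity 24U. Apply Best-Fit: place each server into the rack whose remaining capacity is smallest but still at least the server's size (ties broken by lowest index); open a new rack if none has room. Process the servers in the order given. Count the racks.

8

rack 1: place S1 (5U), 19U left
rack 1: place S2 (2U), 17U left
rack 1: place S3 (5U), 12U left
rack 2: place S4 (17U), 7U left
rack 2: place S5 (4U), 3U left
rack 3: place S6 (16U), 8U left
rack 3: place S7 (6U), 2U left
rack 4: place S8 (17U), 7U left
rack 4: place S9 (4U), 3U left
rack 5: place S10 (18U), 6U left
rack 6: place S11 (15U), 9U left
rack 7: place S12 (18U), 6U left
rack 5: place S13 (4U), 2U left
rack 8: place S14 (16U), 8U left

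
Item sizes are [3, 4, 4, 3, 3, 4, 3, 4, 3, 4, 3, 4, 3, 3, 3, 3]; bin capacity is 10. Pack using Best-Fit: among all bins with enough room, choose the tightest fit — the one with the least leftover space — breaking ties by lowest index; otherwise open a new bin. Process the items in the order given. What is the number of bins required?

6

3 → bin 1 (remaining 7)
4 → bin 1 (remaining 3)
4 → bin 2 (remaining 6)
3 → bin 1 (remaining 0)
3 → bin 2 (remaining 3)
4 → bin 3 (remaining 6)
3 → bin 2 (remaining 0)
4 → bin 3 (remaining 2)
3 → bin 4 (remaining 7)
4 → bin 4 (remaining 3)
3 → bin 4 (remaining 0)
4 → bin 5 (remaining 6)
3 → bin 5 (remaining 3)
3 → bin 5 (remaining 0)
3 → bin 6 (remaining 7)
3 → bin 6 (remaining 4)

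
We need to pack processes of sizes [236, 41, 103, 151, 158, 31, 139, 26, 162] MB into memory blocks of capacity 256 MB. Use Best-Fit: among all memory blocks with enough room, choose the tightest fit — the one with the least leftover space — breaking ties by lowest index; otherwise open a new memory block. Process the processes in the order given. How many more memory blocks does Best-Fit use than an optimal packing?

1

Best-Fit: [236] [41,103] [151] [158,31,26] [139] [162] → 6 memory blocks.
Total size 1047 MB; any packing needs at least ⌈1047/256⌉ = 5 memory blocks.
An optimal packing achieves that bound: [236] [162,41,31] [158,26] [151,103] [139] → 5 memory blocks.
Excess: 6 − 5 = 1.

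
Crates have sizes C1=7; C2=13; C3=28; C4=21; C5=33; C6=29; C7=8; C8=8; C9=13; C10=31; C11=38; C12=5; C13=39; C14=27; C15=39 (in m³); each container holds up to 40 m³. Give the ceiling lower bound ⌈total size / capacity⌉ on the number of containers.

Total size = 7 + 13 + 28 + 21 + 33 + 29 + 8 + 8 + 13 + 31 + 38 + 5 + 39 + 27 + 39 = 339 m³.
⌈339 / 40⌉ = 9.

9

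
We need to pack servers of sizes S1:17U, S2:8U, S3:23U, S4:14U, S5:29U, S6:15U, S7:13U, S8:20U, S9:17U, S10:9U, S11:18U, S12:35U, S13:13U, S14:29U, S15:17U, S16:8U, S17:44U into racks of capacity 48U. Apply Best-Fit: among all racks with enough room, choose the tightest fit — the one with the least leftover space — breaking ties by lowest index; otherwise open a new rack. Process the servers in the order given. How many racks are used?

Put S1 (17U) in rack 1; 31U remain.
Put S2 (8U) in rack 1; 23U remain.
Put S3 (23U) in rack 1; 0U remain.
Put S4 (14U) in rack 2; 34U remain.
Put S5 (29U) in rack 2; 5U remain.
Put S6 (15U) in rack 3; 33U remain.
Put S7 (13U) in rack 3; 20U remain.
Put S8 (20U) in rack 3; 0U remain.
Put S9 (17U) in rack 4; 31U remain.
Put S10 (9U) in rack 4; 22U remain.
Put S11 (18U) in rack 4; 4U remain.
Put S12 (35U) in rack 5; 13U remain.
Put S13 (13U) in rack 5; 0U remain.
Put S14 (29U) in rack 6; 19U remain.
Put S15 (17U) in rack 6; 2U remain.
Put S16 (8U) in rack 7; 40U remain.
Put S17 (44U) in rack 8; 4U remain.
Final racks: [17,8,23] [14,29] [15,13,20] [17,9,18] [35,13] [29,17] [8] [44].

8 racks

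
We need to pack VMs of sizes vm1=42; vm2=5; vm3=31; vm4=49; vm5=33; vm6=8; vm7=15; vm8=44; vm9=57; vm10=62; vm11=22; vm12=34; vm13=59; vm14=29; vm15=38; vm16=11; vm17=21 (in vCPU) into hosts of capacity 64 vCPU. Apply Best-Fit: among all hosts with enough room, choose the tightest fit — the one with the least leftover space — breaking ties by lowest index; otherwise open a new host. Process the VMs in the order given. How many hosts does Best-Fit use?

host 1: place vm1 (42 vCPU), 22 vCPU left
host 1: place vm2 (5 vCPU), 17 vCPU left
host 2: place vm3 (31 vCPU), 33 vCPU left
host 3: place vm4 (49 vCPU), 15 vCPU left
host 2: place vm5 (33 vCPU), 0 vCPU left
host 3: place vm6 (8 vCPU), 7 vCPU left
host 1: place vm7 (15 vCPU), 2 vCPU left
host 4: place vm8 (44 vCPU), 20 vCPU left
host 5: place vm9 (57 vCPU), 7 vCPU left
host 6: place vm10 (62 vCPU), 2 vCPU left
host 7: place vm11 (22 vCPU), 42 vCPU left
host 7: place vm12 (34 vCPU), 8 vCPU left
host 8: place vm13 (59 vCPU), 5 vCPU left
host 9: place vm14 (29 vCPU), 35 vCPU left
host 10: place vm15 (38 vCPU), 26 vCPU left
host 4: place vm16 (11 vCPU), 9 vCPU left
host 10: place vm17 (21 vCPU), 5 vCPU left

10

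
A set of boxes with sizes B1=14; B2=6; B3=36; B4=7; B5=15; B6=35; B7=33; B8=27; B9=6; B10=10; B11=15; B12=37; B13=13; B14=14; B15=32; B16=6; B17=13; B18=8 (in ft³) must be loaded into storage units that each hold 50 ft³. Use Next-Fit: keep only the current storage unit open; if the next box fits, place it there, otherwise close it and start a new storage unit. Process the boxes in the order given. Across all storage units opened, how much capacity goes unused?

B1 (14 ft³) → storage unit 1 (remaining 36 ft³)
B2 (6 ft³) → storage unit 1 (remaining 30 ft³)
B3 (36 ft³) → storage unit 2 (remaining 14 ft³)
B4 (7 ft³) → storage unit 2 (remaining 7 ft³)
B5 (15 ft³) → storage unit 3 (remaining 35 ft³)
B6 (35 ft³) → storage unit 3 (remaining 0 ft³)
B7 (33 ft³) → storage unit 4 (remaining 17 ft³)
B8 (27 ft³) → storage unit 5 (remaining 23 ft³)
B9 (6 ft³) → storage unit 5 (remaining 17 ft³)
B10 (10 ft³) → storage unit 5 (remaining 7 ft³)
B11 (15 ft³) → storage unit 6 (remaining 35 ft³)
B12 (37 ft³) → storage unit 7 (remaining 13 ft³)
B13 (13 ft³) → storage unit 7 (remaining 0 ft³)
B14 (14 ft³) → storage unit 8 (remaining 36 ft³)
B15 (32 ft³) → storage unit 8 (remaining 4 ft³)
B16 (6 ft³) → storage unit 9 (remaining 44 ft³)
B17 (13 ft³) → storage unit 9 (remaining 31 ft³)
B18 (8 ft³) → storage unit 9 (remaining 23 ft³)
9 storage units × 50 ft³ = 450 ft³; used 327 ft³; unused 123 ft³.

123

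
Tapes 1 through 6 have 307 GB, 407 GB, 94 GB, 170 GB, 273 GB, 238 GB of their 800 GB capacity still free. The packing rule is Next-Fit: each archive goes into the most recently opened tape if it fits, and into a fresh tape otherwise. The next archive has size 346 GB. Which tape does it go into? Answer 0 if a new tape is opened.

0

Next-Fit only looks at tape 6, which has 238 GB free.
346 GB does not fit, so a new tape is opened.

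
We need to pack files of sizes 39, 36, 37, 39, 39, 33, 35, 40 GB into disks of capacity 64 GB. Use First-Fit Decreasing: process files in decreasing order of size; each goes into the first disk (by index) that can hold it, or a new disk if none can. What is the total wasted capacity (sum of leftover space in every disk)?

214

Sorted descending: 40, 39, 39, 39, 37, 36, 35, 33.
Put 40 GB in disk 1; 24 GB remain.
Put 39 GB in disk 2; 25 GB remain.
Put 39 GB in disk 3; 25 GB remain.
Put 39 GB in disk 4; 25 GB remain.
Put 37 GB in disk 5; 27 GB remain.
Put 36 GB in disk 6; 28 GB remain.
Put 35 GB in disk 7; 29 GB remain.
Put 33 GB in disk 8; 31 GB remain.
8 disks × 64 GB = 512 GB; used 298 GB; unused 214 GB.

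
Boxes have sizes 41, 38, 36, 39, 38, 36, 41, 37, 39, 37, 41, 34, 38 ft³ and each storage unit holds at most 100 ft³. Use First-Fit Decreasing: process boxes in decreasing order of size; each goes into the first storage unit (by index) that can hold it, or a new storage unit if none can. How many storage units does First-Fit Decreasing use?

Sorted descending: 41, 41, 41, 39, 39, 38, 38, 38, 37, 37, 36, 36, 34.
Put 41 ft³ in storage unit 1; 59 ft³ remain.
Put 41 ft³ in storage unit 1; 18 ft³ remain.
Put 41 ft³ in storage unit 2; 59 ft³ remain.
Put 39 ft³ in storage unit 2; 20 ft³ remain.
Put 39 ft³ in storage unit 3; 61 ft³ remain.
Put 38 ft³ in storage unit 3; 23 ft³ remain.
Put 38 ft³ in storage unit 4; 62 ft³ remain.
Put 38 ft³ in storage unit 4; 24 ft³ remain.
Put 37 ft³ in storage unit 5; 63 ft³ remain.
Put 37 ft³ in storage unit 5; 26 ft³ remain.
Put 36 ft³ in storage unit 6; 64 ft³ remain.
Put 36 ft³ in storage unit 6; 28 ft³ remain.
Put 34 ft³ in storage unit 7; 66 ft³ remain.
Final storage units: [41,41] [41,39] [39,38] [38,38] [37,37] [36,36] [34].

7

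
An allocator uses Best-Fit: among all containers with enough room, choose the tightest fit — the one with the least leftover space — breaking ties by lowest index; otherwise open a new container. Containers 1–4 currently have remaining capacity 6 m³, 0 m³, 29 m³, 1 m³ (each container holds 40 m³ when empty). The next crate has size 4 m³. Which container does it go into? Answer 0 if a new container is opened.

1

Containers with room: container 1 (6 m³), container 3 (29 m³).
Tightest fit is container 1 with 6 m³ free.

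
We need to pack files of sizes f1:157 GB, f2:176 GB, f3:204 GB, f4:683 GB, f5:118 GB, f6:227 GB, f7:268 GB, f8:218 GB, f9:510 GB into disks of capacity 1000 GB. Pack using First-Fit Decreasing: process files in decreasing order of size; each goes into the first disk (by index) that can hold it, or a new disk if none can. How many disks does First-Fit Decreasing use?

Sorted descending: 683, 510, 268, 227, 218, 204, 176, 157, 118.
683 GB → disk 1 (remaining 317 GB)
510 GB → disk 2 (remaining 490 GB)
268 GB → disk 1 (remaining 49 GB)
227 GB → disk 2 (remaining 263 GB)
218 GB → disk 2 (remaining 45 GB)
204 GB → disk 3 (remaining 796 GB)
176 GB → disk 3 (remaining 620 GB)
157 GB → disk 3 (remaining 463 GB)
118 GB → disk 3 (remaining 345 GB)
Final disks: [683,268] [510,227,218] [204,176,157,118].

3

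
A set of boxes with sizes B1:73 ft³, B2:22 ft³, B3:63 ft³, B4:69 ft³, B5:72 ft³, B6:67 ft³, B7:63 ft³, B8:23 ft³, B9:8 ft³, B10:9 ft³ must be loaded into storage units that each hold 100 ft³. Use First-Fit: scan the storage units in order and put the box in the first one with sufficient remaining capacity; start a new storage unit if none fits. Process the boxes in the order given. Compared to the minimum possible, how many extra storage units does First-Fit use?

0

First-Fit: [73,22] [63,23,8] [69,9] [72] [67] [63] → 6 storage units.
6 boxes exceed 50 ft³ (half the capacity), and no two of those can share a storage unit, so at least 6 storage units are needed.
So 6 is already optimal.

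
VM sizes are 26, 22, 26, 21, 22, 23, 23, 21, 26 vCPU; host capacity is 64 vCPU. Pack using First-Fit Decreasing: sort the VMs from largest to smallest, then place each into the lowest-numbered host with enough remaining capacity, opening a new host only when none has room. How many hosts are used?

4 hosts

Sorted descending: 26, 26, 26, 23, 23, 22, 22, 21, 21.
26 vCPU → host 1 (remaining 38 vCPU)
26 vCPU → host 1 (remaining 12 vCPU)
26 vCPU → host 2 (remaining 38 vCPU)
23 vCPU → host 2 (remaining 15 vCPU)
23 vCPU → host 3 (remaining 41 vCPU)
22 vCPU → host 3 (remaining 19 vCPU)
22 vCPU → host 4 (remaining 42 vCPU)
21 vCPU → host 4 (remaining 21 vCPU)
21 vCPU → host 4 (remaining 0 vCPU)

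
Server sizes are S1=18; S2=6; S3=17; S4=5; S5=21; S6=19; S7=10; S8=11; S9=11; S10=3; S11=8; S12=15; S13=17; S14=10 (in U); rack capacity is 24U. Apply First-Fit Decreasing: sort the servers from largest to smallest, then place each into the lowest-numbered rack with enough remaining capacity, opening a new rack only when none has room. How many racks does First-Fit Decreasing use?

Sorted descending: 21, 19, 18, 17, 17, 15, 11, 11, 10, 10, 8, 6, 5, 3.
21U → rack 1 (remaining 3U)
19U → rack 2 (remaining 5U)
18U → rack 3 (remaining 6U)
17U → rack 4 (remaining 7U)
17U → rack 5 (remaining 7U)
15U → rack 6 (remaining 9U)
11U → rack 7 (remaining 13U)
11U → rack 7 (remaining 2U)
10U → rack 8 (remaining 14U)
10U → rack 8 (remaining 4U)
8U → rack 6 (remaining 1U)
6U → rack 3 (remaining 0U)
5U → rack 2 (remaining 0U)
3U → rack 1 (remaining 0U)

8 racks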